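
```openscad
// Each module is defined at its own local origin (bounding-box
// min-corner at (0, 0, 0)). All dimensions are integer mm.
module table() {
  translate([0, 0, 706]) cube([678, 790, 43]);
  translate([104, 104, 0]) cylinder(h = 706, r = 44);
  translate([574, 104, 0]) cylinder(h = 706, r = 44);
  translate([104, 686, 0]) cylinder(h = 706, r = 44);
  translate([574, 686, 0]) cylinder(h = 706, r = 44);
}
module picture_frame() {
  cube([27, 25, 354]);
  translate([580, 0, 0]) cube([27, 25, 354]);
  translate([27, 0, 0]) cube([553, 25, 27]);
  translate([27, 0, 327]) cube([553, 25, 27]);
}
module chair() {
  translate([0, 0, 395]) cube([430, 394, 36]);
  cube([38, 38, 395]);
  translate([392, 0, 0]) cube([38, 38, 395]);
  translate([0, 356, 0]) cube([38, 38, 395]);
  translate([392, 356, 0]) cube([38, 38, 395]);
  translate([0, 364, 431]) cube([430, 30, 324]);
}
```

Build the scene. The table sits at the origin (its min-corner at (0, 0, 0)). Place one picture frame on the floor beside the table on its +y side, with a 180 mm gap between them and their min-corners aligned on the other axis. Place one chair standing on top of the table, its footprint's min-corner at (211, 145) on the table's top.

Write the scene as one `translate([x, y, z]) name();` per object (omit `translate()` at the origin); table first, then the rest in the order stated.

table();
translate([0, 970, 0]) picture_frame();
translate([211, 145, 749]) chair();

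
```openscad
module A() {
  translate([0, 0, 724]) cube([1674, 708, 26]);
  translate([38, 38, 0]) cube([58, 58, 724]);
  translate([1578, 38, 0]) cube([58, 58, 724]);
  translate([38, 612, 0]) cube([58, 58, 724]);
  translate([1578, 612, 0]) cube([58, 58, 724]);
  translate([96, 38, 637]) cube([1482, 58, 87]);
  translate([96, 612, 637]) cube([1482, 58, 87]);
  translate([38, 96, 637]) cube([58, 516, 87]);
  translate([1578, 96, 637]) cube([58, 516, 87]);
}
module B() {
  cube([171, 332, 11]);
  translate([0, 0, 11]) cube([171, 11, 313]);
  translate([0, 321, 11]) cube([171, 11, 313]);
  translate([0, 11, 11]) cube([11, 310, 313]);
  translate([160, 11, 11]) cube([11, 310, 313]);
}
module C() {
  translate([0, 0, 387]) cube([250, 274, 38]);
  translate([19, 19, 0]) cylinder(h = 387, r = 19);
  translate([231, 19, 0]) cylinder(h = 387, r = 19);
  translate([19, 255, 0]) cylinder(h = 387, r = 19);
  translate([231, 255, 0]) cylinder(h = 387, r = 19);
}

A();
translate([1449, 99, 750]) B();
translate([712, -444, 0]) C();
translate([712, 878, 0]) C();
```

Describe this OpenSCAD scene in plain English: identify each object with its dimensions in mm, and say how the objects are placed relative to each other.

A is a table: top 1674 mm (x) × 708 mm (y), 26 mm thick, upper face at z = 750 mm, on four 58×58 mm square legs, each inset 38 mm from the nearest pair of top edges, running from z = 0 to the bottom of the top. Four apron rails, 58 mm thick and 87 mm tall, run between adjacent legs with their top edges flush with the underside of the top and their outer faces flush with the legs' outer faces.

B is an open storage box with external size 171×332×324 mm and wall thickness 11 mm (the base is also 11 mm thick). The base covers the whole footprint; the four walls stand on the base, with the y-facing walls full-width and the x-facing walls fitting between their inner faces.

C is a four-legged stool. The seat is 250×274 mm, 38 mm thick, top at z = 425 mm. It stands on four round legs, each 38 mm in diameter, from z = 0 to the seat underside, each leg's axis is inset half a diameter from the nearest pair of seat edges (so the leg's bounding box is flush with the corner).

The open box is on top of the table. Two stools sit around the table at the −y, +y sides.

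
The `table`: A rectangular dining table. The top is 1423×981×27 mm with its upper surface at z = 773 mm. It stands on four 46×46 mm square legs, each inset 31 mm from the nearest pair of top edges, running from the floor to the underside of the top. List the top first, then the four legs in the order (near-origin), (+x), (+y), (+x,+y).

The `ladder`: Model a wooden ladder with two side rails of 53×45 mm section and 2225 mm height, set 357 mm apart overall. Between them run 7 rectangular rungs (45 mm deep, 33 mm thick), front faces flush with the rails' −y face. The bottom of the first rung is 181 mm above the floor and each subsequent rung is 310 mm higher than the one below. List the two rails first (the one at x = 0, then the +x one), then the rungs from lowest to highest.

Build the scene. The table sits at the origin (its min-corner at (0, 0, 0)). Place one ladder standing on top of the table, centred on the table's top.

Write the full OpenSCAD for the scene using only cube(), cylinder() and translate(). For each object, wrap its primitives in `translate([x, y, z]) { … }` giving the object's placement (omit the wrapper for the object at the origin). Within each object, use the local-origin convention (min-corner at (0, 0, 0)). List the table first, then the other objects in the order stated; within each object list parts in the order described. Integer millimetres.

translate([0, 0, 746]) cube([1423, 981, 27]);
translate([31, 31, 0]) cube([46, 46, 746]);
translate([1346, 31, 0]) cube([46, 46, 746]);
translate([31, 904, 0]) cube([46, 46, 746]);
translate([1346, 904, 0]) cube([46, 46, 746]);
translate([533, 468, 773]) {
  cube([53, 45, 2225]);
  translate([304, 0, 0]) cube([53, 45, 2225]);
  translate([53, 0, 181]) cube([251, 45, 33]);
  translate([53, 0, 491]) cube([251, 45, 33]);
  translate([53, 0, 801]) cube([251, 45, 33]);
  translate([53, 0, 1111]) cube([251, 45, 33]);
  translate([53, 0, 1421]) cube([251, 45, 33]);
  translate([53, 0, 1731]) cube([251, 45, 33]);
  translate([53, 0, 2041]) cube([251, 45, 33]);
}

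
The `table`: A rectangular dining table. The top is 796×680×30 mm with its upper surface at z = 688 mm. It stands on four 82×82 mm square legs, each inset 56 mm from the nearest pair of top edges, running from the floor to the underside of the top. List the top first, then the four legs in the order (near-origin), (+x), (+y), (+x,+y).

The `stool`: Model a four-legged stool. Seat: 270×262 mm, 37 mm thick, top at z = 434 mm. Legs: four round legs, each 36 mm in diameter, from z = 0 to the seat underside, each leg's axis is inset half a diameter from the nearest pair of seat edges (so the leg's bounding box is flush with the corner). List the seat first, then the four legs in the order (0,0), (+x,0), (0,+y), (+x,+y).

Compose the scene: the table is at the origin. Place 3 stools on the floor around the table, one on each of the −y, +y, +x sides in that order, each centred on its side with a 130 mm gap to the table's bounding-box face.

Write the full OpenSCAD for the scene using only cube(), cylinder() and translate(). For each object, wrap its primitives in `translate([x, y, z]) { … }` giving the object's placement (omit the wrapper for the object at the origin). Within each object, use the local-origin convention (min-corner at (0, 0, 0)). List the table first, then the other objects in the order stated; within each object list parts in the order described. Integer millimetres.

translate([0, 0, 658]) cube([796, 680, 30]);
translate([56, 56, 0]) cube([82, 82, 658]);
translate([658, 56, 0]) cube([82, 82, 658]);
translate([56, 542, 0]) cube([82, 82, 658]);
translate([658, 542, 0]) cube([82, 82, 658]);
translate([263, -392, 0]) {
  translate([0, 0, 397]) cube([270, 262, 37]);
  translate([18, 18, 0]) cylinder(h = 397, r = 18);
  translate([252, 18, 0]) cylinder(h = 397, r = 18);
  translate([18, 244, 0]) cylinder(h = 397, r = 18);
  translate([252, 244, 0]) cylinder(h = 397, r = 18);
}
translate([263, 810, 0]) {
  translate([0, 0, 397]) cube([270, 262, 37]);
  translate([18, 18, 0]) cylinder(h = 397, r = 18);
  translate([252, 18, 0]) cylinder(h = 397, r = 18);
  translate([18, 244, 0]) cylinder(h = 397, r = 18);
  translate([252, 244, 0]) cylinder(h = 397, r = 18);
}
translate([926, 209, 0]) {
  translate([0, 0, 397]) cube([270, 262, 37]);
  translate([18, 18, 0]) cylinder(h = 397, r = 18);
  translate([252, 18, 0]) cylinder(h = 397, r = 18);
  translate([18, 244, 0]) cylinder(h = 397, r = 18);
  translate([252, 244, 0]) cylinder(h = 397, r = 18);
}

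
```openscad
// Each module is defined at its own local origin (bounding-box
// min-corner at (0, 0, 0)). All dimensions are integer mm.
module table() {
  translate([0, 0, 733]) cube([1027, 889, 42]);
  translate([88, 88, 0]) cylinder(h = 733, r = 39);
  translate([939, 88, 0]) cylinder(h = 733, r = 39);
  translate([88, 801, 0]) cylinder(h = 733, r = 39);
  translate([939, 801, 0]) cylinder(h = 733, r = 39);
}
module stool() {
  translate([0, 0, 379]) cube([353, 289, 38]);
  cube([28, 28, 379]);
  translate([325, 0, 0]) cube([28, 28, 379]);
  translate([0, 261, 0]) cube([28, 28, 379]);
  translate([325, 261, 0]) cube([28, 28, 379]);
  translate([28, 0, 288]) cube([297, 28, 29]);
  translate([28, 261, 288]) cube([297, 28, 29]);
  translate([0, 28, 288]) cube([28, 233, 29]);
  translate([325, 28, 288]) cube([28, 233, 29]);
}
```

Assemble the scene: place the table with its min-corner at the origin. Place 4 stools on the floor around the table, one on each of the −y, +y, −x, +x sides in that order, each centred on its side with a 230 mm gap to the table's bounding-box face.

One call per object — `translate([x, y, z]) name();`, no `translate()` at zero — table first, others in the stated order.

table();
translate([337, -519, 0]) stool();
translate([337, 1119, 0]) stool();
translate([-583, 300, 0]) stool();
translate([1257, 300, 0]) stool();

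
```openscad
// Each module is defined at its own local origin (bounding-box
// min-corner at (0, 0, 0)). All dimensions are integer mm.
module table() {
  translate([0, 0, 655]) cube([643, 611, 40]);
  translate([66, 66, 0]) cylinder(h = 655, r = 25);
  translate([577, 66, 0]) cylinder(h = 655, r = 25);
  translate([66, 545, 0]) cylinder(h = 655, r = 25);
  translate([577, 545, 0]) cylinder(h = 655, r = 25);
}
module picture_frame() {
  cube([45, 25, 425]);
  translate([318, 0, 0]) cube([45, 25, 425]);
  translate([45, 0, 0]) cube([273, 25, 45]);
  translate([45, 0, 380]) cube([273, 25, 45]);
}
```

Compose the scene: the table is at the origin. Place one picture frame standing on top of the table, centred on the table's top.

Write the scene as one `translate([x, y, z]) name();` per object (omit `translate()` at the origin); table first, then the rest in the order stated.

table();
translate([140, 293, 695]) picture_frame();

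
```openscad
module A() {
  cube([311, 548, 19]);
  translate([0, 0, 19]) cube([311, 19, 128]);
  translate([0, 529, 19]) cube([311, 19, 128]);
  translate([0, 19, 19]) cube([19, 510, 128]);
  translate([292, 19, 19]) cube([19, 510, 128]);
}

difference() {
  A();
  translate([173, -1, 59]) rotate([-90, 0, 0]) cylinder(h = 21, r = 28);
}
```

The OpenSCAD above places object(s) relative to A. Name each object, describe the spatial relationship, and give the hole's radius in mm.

The subtracted cylinder has r = 28 mm.

A is an open box. The open box has a circular hole through its front wall. The hole's radius is 28 mm.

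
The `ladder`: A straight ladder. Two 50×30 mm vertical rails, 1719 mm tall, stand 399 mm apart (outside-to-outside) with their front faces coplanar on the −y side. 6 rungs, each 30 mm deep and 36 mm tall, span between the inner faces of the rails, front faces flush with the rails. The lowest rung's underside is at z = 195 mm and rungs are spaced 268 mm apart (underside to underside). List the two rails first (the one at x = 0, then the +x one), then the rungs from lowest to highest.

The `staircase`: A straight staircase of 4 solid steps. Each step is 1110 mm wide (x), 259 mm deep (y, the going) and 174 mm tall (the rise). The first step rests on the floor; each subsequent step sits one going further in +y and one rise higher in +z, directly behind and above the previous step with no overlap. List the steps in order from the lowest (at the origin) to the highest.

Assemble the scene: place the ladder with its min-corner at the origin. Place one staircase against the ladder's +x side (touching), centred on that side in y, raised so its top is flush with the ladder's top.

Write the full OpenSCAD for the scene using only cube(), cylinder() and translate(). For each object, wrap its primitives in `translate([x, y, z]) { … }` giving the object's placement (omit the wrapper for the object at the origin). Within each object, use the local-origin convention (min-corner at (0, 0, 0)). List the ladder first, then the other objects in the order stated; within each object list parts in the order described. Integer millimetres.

cube([50, 30, 1719]);
translate([349, 0, 0]) cube([50, 30, 1719]);
translate([50, 0, 195]) cube([299, 30, 36]);
translate([50, 0, 463]) cube([299, 30, 36]);
translate([50, 0, 731]) cube([299, 30, 36]);
translate([50, 0, 999]) cube([299, 30, 36]);
translate([50, 0, 1267]) cube([299, 30, 36]);
translate([50, 0, 1535]) cube([299, 30, 36]);
translate([399, -503, 1023]) {
  cube([1110, 259, 174]);
  translate([0, 259, 174]) cube([1110, 259, 174]);
  translate([0, 518, 348]) cube([1110, 259, 174]);
  translate([0, 777, 522]) cube([1110, 259, 174]);
}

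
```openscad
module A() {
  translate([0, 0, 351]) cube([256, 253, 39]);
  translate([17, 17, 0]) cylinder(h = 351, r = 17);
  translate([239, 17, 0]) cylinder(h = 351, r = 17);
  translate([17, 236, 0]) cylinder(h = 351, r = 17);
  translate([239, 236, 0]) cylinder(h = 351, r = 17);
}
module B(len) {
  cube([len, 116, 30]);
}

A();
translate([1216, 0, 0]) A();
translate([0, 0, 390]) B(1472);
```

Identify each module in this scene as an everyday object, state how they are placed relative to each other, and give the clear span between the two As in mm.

A is a stool. B is a beam. A beam spans the tops of two stools. The clear span between the two stools is 960 mm.

Second stool starts at x = 1216; first ends at x = 256; clear span = 1216 − 256 = 960 mm.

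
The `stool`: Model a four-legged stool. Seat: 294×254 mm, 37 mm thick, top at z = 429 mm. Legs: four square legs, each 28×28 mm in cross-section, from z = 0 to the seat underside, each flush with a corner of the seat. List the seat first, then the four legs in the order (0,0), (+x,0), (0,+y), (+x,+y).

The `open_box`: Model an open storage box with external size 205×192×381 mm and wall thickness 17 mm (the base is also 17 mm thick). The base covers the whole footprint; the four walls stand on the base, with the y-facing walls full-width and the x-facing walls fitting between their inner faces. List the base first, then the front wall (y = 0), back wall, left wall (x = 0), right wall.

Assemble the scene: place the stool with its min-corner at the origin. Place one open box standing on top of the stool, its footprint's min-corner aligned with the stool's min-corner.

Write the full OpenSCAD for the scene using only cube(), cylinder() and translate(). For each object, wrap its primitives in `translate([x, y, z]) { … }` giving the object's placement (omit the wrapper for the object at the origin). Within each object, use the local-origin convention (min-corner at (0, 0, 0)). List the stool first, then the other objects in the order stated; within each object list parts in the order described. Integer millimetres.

translate([0, 0, 392]) cube([294, 254, 37]);
cube([28, 28, 392]);
translate([266, 0, 0]) cube([28, 28, 392]);
translate([0, 226, 0]) cube([28, 28, 392]);
translate([266, 226, 0]) cube([28, 28, 392]);
translate([0, 0, 429]) {
  cube([205, 192, 17]);
  translate([0, 0, 17]) cube([205, 17, 364]);
  translate([0, 175, 17]) cube([205, 17, 364]);
  translate([0, 17, 17]) cube([17, 158, 364]);
  translate([188, 17, 17]) cube([17, 158, 364]);
}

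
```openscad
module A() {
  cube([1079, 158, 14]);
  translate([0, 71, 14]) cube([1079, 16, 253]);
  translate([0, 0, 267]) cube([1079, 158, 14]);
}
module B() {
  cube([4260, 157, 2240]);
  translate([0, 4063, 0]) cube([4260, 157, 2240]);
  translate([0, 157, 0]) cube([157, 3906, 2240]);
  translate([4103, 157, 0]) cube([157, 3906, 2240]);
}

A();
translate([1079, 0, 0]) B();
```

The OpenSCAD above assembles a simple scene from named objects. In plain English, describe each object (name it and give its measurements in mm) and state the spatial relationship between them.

A is an I-beam lying along x, 1079 mm long. Overall section height 281 mm. Two flanges 158 mm wide (y) and 14 mm thick, one on the floor and one at the top; a web 16 mm thick runs between them, centred on the flange width.

B is a box-shaped house frame (walls only): outside footprint 4260×4220 mm, wall height 2240 mm, wall thickness 157 mm. The two y-facing walls run the full x-width; the two x-facing walls fit between the inner faces of the y-facing walls.

The house frame is against the I-beam's +x side, with their −y faces flush.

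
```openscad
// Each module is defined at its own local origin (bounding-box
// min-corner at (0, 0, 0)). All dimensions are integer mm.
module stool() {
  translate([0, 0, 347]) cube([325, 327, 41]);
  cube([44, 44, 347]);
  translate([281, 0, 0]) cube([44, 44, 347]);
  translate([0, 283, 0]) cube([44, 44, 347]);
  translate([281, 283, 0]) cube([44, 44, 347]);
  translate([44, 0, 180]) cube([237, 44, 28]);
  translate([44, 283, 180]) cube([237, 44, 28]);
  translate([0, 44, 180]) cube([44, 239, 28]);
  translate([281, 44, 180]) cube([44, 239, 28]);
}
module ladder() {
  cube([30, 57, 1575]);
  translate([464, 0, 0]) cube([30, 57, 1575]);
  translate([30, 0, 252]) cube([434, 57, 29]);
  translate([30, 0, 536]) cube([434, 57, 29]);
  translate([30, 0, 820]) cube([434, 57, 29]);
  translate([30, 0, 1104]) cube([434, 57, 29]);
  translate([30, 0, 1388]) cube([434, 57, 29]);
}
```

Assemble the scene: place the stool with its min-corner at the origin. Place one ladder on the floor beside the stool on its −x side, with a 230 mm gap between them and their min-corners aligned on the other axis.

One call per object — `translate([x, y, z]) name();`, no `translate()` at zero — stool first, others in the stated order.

stool();
translate([-724, 0, 0]) ladder();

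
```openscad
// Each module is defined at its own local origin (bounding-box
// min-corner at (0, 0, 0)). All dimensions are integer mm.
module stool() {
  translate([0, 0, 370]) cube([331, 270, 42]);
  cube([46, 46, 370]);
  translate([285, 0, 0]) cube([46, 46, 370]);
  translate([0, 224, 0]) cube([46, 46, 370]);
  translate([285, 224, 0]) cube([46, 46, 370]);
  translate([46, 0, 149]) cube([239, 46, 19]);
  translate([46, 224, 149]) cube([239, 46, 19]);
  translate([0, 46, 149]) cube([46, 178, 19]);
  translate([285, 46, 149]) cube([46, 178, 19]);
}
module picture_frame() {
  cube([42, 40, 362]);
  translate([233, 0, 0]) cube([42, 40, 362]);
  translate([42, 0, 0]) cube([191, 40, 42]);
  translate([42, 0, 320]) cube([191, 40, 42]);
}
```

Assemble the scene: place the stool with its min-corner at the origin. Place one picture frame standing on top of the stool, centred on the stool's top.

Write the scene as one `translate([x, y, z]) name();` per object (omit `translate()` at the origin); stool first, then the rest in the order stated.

stool();
translate([28, 115, 412]) picture_frame();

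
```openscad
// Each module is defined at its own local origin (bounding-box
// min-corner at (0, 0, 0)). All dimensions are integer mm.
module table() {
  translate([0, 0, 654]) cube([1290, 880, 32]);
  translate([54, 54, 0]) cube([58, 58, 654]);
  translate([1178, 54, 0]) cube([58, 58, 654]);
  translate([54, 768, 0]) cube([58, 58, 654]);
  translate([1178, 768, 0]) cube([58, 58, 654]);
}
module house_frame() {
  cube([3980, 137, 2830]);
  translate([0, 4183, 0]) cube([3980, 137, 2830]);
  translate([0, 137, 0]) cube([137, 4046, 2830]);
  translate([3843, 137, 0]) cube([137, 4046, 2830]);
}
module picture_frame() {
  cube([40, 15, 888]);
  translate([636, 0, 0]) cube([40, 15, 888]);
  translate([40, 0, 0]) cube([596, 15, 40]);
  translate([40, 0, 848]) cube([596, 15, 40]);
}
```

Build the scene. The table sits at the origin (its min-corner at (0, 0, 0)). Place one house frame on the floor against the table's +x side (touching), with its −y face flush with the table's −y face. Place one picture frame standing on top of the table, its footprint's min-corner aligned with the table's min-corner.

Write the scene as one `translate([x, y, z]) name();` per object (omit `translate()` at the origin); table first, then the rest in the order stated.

table();
translate([1290, 0, 0]) house_frame();
translate([0, 0, 686]) picture_frame();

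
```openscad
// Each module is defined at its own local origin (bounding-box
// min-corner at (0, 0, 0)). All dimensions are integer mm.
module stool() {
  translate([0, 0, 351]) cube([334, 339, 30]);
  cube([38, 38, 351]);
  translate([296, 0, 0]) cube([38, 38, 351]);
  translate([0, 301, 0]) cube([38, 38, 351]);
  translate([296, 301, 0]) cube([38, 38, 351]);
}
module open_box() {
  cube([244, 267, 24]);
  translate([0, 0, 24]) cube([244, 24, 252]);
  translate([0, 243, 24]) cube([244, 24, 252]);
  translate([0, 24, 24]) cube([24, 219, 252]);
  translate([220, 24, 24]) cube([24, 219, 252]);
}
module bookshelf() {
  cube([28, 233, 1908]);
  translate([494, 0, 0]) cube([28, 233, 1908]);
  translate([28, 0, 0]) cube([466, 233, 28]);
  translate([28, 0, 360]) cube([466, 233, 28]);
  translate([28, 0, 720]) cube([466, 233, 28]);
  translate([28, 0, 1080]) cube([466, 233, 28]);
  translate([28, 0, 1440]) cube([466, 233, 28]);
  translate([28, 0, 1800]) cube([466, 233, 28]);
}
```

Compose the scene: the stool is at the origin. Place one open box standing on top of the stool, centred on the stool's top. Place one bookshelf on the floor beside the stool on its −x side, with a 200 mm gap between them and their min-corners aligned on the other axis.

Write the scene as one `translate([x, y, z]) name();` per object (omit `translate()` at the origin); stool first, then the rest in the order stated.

stool();
translate([45, 36, 381]) open_box();
translate([-722, 0, 0]) bookshelf();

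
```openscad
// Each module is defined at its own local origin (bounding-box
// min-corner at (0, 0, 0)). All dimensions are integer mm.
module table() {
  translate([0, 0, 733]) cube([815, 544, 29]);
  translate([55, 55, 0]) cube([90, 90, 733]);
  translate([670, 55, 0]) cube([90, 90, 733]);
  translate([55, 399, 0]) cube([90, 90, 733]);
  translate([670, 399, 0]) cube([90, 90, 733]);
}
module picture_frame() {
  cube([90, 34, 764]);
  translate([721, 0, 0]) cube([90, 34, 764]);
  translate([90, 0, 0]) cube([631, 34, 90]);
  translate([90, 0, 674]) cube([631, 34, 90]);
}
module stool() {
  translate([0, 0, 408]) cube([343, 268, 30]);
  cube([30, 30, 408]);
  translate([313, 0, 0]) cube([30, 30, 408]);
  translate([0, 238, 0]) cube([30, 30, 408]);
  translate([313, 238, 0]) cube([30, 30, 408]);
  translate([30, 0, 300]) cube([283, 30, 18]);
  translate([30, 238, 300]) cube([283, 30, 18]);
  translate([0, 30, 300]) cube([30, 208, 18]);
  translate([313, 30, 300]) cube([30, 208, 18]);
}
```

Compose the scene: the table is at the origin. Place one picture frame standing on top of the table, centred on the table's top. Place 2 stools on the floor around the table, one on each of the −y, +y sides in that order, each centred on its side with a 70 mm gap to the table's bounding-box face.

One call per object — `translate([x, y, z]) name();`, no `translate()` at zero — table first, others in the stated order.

table();
translate([2, 255, 762]) picture_frame();
translate([236, -338, 0]) stool();
translate([236, 614, 0]) stool();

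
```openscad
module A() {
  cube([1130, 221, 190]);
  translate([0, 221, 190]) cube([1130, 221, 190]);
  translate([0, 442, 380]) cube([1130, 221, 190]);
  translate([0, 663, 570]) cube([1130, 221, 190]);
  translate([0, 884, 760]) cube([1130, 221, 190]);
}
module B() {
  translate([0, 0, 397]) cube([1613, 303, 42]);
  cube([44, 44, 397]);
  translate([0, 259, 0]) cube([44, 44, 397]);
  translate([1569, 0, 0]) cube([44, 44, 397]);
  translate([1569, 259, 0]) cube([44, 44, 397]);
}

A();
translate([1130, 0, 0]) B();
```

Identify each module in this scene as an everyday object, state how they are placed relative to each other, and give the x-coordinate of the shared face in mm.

The staircase's +x face and the bench's −x face are both at x = 1130 mm.

A is a staircase. B is a bench. The bench is against the staircase's +x side, with their −y faces flush. The x-coordinate of the shared face is 1130 mm.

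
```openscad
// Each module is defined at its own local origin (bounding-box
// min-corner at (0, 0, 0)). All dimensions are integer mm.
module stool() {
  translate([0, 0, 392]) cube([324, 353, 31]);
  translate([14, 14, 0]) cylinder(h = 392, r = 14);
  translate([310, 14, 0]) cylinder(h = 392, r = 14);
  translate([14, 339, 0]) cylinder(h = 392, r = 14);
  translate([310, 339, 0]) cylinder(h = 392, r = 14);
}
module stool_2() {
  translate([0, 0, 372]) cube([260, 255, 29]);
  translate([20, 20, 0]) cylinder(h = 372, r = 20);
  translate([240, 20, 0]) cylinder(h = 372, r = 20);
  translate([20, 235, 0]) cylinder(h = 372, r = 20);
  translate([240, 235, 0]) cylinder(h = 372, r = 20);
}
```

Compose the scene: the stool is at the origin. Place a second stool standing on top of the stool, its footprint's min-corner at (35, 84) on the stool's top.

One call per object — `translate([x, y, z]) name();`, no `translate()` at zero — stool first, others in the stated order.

stool();
translate([35, 84, 423]) stool_2();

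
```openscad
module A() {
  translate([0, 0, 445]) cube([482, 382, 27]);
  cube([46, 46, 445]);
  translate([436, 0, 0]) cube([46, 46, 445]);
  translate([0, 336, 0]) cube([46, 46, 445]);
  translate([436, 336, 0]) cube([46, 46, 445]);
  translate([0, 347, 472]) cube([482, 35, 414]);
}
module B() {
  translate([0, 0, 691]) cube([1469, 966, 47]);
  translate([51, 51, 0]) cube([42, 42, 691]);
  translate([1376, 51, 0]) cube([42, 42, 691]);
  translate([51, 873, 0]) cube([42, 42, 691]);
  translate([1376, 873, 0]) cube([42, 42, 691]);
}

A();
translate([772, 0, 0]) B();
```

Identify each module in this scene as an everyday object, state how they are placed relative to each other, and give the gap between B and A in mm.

The table's nearest face is 290 mm from the chair's +x face.

A is a chair. B is a table. The table is on the floor beside the chair on its +x side. The gap between the table and the chair is 290 mm.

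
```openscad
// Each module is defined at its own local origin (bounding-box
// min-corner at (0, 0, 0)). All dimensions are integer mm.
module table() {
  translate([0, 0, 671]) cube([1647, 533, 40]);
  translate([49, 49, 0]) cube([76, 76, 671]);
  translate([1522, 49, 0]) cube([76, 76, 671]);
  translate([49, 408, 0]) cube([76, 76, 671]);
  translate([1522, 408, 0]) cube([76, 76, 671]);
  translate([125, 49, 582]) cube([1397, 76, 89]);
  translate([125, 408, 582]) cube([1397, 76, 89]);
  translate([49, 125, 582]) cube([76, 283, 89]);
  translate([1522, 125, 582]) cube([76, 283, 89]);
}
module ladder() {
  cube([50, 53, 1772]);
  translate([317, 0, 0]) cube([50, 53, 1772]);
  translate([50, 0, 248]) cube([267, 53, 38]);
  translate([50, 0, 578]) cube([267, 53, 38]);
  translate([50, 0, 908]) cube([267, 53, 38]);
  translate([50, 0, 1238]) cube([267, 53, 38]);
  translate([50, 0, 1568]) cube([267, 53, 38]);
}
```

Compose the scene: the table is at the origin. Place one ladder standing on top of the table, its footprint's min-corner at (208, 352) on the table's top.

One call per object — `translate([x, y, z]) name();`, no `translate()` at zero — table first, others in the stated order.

table();
translate([208, 352, 711]) ladder();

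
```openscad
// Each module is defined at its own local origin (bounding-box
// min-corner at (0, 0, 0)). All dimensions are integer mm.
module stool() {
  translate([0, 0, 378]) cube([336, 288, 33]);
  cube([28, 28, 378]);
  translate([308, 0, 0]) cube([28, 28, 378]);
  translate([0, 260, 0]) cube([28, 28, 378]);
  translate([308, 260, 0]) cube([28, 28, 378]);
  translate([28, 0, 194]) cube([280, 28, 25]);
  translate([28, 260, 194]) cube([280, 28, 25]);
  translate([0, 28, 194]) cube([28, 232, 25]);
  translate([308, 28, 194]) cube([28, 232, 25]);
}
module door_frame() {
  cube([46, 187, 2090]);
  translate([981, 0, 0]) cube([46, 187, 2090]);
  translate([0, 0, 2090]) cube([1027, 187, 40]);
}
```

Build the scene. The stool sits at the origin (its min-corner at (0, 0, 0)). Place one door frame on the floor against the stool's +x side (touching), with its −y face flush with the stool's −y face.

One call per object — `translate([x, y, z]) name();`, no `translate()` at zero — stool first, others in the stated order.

stool();
translate([336, 0, 0]) door_frame();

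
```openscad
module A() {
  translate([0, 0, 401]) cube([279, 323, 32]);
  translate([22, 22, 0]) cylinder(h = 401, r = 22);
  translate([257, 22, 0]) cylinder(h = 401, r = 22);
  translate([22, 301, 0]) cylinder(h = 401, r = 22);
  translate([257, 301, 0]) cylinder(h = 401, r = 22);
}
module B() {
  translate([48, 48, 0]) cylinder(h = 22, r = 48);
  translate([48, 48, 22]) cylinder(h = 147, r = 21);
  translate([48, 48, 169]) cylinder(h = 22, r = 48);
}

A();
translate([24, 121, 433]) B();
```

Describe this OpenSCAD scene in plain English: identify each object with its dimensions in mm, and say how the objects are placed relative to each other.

A is a simple wooden stool: a rectangular seat 279 mm (x) by 323 mm (y), 32 mm thick, top face at z = 433 mm, on four round legs, each 44 mm in diameter. The legs rest on z = 0, each leg's axis is inset half a diameter from the nearest pair of seat edges (so the leg's bounding box is flush with the corner).

B is a spool: two coaxial disc flanges of radius 48 mm and thickness 22 mm, joined by a core cylinder of radius 21 mm and height 147 mm. The lower flange rests on z = 0 and the three cylinders share a vertical axis.

The spool is on top of the stool.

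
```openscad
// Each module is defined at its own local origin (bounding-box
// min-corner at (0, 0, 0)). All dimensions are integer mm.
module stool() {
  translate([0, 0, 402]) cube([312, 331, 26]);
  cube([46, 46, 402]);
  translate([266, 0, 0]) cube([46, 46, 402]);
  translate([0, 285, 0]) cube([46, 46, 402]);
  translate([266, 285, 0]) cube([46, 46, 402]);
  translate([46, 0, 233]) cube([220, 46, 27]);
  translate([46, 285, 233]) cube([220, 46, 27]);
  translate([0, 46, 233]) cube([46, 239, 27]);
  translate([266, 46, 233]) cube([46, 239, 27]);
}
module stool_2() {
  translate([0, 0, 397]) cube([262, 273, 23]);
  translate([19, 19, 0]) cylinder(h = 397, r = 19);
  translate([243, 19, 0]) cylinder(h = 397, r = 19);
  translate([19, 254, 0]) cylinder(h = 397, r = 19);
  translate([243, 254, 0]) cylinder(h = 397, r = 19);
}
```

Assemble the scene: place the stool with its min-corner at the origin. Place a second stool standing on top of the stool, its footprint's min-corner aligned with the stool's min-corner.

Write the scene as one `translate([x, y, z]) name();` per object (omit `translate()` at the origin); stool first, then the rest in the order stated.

stool();
translate([0, 0, 428]) stool_2();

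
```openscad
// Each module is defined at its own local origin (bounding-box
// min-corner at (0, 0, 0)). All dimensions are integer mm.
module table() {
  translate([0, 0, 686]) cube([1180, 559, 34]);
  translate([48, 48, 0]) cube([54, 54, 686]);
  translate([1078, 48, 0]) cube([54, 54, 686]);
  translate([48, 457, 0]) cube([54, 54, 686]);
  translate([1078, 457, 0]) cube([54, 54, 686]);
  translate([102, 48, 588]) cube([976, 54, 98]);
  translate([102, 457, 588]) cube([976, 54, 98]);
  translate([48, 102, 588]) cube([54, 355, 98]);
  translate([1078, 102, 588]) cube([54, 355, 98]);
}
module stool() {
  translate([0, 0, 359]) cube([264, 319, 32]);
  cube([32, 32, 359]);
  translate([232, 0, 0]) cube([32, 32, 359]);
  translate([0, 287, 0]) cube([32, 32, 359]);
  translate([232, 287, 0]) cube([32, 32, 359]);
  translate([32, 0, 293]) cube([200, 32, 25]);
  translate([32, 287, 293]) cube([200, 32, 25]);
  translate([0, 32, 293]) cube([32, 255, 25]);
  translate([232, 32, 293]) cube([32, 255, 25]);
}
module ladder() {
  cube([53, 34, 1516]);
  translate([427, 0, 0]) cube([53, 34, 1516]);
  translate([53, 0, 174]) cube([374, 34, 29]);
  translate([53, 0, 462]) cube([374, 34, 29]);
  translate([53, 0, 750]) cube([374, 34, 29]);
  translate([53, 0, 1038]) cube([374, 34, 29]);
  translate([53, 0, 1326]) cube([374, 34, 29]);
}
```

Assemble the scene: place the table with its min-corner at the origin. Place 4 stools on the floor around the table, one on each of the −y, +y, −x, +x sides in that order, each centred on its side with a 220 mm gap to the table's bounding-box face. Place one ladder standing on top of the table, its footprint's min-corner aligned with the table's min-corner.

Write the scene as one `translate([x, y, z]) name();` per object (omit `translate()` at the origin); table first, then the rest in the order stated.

table();
translate([458, -539, 0]) stool();
translate([458, 779, 0]) stool();
translate([-484, 120, 0]) stool();
translate([1400, 120, 0]) stool();
translate([0, 0, 720]) ladder();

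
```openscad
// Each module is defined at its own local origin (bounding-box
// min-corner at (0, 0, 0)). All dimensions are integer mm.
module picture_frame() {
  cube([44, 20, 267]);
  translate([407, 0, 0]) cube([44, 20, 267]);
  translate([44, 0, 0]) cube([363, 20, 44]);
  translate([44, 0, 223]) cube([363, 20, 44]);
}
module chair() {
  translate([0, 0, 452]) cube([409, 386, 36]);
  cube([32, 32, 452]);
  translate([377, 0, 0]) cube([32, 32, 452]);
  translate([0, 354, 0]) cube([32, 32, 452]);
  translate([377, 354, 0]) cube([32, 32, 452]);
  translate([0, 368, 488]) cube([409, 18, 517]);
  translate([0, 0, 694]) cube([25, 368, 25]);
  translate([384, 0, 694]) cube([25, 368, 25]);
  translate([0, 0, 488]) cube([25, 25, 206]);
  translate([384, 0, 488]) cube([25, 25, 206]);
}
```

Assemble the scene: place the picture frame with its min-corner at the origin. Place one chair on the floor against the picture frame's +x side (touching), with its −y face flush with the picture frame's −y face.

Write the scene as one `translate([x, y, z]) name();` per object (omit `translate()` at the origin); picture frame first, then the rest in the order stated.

picture_frame();
translate([451, 0, 0]) chair();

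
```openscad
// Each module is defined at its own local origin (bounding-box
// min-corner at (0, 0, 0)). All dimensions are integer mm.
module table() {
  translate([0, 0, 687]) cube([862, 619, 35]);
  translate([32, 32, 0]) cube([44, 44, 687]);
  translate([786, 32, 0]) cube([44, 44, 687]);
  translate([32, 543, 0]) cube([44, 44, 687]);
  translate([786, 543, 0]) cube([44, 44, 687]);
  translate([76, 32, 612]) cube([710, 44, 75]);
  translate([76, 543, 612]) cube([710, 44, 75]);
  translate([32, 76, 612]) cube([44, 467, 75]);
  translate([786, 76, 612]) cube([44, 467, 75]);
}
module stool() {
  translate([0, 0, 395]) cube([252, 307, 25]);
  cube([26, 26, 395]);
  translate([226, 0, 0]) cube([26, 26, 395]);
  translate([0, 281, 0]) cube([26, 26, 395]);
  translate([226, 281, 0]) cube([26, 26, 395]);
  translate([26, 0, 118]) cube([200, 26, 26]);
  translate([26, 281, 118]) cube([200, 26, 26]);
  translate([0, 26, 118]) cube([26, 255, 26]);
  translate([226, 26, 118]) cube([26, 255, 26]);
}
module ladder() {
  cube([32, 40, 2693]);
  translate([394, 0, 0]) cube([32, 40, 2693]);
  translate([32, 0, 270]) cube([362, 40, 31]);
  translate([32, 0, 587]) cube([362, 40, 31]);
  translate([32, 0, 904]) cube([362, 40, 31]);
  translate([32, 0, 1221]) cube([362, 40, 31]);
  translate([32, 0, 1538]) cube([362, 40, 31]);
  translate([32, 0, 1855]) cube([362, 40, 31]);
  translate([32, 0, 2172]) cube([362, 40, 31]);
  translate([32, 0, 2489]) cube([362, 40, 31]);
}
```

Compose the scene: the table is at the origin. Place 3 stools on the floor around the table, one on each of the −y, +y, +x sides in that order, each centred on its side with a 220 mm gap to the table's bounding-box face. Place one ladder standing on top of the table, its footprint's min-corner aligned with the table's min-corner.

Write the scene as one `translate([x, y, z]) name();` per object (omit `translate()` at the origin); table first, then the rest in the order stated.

table();
translate([305, -527, 0]) stool();
translate([305, 839, 0]) stool();
translate([1082, 156, 0]) stool();
translate([0, 0, 722]) ladder();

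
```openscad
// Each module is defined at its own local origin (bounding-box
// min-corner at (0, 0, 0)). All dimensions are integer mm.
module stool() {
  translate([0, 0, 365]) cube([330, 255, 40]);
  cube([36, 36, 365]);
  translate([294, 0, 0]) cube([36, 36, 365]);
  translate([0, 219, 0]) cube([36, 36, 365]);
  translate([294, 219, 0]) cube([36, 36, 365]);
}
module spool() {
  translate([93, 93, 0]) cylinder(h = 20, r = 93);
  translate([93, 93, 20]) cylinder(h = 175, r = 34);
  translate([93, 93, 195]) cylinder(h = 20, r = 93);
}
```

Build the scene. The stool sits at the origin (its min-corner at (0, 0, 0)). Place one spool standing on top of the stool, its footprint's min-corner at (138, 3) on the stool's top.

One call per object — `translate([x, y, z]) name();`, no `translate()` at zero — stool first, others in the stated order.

stool();
translate([138, 3, 405]) spool();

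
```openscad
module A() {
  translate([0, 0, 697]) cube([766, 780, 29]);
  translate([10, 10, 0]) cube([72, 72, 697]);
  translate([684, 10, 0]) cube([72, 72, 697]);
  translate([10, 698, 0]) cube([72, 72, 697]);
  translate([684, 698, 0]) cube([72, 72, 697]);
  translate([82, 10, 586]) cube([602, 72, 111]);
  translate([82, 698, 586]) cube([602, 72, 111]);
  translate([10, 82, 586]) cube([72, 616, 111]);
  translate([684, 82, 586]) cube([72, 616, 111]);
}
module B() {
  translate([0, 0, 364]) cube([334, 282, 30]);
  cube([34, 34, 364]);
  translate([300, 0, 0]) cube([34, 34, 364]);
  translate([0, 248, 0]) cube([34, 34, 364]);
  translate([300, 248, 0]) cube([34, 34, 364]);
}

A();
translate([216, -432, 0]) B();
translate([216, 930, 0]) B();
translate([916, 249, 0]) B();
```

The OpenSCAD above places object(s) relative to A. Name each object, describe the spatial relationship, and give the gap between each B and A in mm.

A is a table. B is a stool. Three stools sit around the table at the −y, +y, +x sides. The gap between each stool and the table is 150 mm.

Each stool's nearest face is 150 mm from the table's bounding box.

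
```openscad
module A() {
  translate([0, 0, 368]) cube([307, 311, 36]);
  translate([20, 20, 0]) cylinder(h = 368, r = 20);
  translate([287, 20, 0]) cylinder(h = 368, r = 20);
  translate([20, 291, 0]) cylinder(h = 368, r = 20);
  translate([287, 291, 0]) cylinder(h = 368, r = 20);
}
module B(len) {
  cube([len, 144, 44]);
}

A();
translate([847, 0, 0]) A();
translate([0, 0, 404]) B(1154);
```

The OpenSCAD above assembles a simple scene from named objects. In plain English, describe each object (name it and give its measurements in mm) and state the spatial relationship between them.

A is a four-legged stool. The seat is 307×311 mm, 36 mm thick, top at z = 404 mm. It stands on four round legs, each 40 mm in diameter, from z = 0 to the seat underside, each leg's axis is inset half a diameter from the nearest pair of seat edges (so the leg's bounding box is flush with the corner).

B is a rectangular beam 1154 mm long (x), 144 mm deep (y), 44 mm thick (z).

The beam spans the tops of two stools placed 540 mm apart, resting at z = 404 mm.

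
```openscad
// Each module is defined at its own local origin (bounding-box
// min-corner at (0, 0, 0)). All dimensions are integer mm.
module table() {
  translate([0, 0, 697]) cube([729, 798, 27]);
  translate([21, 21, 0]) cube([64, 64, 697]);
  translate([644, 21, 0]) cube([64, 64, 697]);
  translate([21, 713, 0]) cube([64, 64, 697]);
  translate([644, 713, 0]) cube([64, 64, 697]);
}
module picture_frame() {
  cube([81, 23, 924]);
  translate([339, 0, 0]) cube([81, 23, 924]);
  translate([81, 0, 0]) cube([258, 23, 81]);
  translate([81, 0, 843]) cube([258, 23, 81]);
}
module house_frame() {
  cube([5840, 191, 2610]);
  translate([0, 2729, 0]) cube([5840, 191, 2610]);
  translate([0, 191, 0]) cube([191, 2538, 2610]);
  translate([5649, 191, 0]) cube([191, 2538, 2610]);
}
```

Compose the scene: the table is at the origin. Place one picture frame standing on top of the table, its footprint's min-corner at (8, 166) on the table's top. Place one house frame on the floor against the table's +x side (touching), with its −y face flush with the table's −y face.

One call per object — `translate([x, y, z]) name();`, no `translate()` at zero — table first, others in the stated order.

table();
translate([8, 166, 724]) picture_frame();
translate([729, 0, 0]) house_frame();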